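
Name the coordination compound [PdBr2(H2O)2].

diaquadibromopalladium(II)

There is no counter-ion, so the complex is neutral overall.
Ligand charges: 2×bromo (-1 each), 2×aqua (neutral); total -2. So Pd + (-2) = 0, giving Pd = +2.
Ligands are named alphabetically: aqua before bromo.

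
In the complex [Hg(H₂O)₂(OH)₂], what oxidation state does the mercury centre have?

No counter-ion: the bracketed complex is neutral.
Ligand charges: 2×H2O neutral; 2×OH = -2; sum -2.
Hg + (-2) = 0 ⇒ Hg is +2.

+2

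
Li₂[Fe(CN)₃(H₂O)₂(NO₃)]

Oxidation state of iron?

2 lithium outside the brackets (+1 each) → the complex ion is 2−.
Ligand charges: 3×CN = -3; 1×NO3 = -1; 2×H2O neutral; sum -4.
Fe + (-4) = 2− ⇒ Fe is +2.

+2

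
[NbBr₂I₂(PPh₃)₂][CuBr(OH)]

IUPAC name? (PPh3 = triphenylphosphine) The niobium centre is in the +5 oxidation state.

Both ions are complex: the cation is named first with the plain metal name, the anion second with the -ate form; each ion's ligands are alphabetised independently.
Nb is given as +5; the cation's ligand charges sum to -4, so the complex cation is 1+.
A 1:1 salt means the anion carries the equal and opposite charge, 1−.
Anion: ligand charges sum to -2; for the ion to be 1−, Cu = +1.

dibromodiiodobis(triphenylphosphine)niobium(V) bromohydroxocuprate(I)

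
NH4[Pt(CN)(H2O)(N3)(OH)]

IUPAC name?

ammonium aquaazidocyanohydroxoplatinate(II)

The 1 ammonium counter-ion carries a total charge of +1, so each complex ion is 1−.
Ligand charges: 1×cyano (-1 each), 1×azido (-1 each), 1×aqua (neutral), 1×hydroxo (-1 each); total -3. So Pt + (-3) = 1−, giving Pt = +2.
The complex ion is anionic, so platinum takes the -ate form platinate(II).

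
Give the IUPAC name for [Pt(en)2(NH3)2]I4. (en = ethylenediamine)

The 4 iodide counter-ions carry a total charge of -4, so each complex ion is 4+.
Ligand charges: 2×ammine (neutral), 2×ethylenediamine (neutral); total 0. So Pt + (0) = 4+, giving Pt = +4.
Ligands are named alphabetically: ammine before ethylenediamine.

diamminebis(ethylenediamine)platinum(IV) iodide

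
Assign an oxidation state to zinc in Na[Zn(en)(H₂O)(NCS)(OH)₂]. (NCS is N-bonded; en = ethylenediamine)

1 sodium outside the brackets (+1 each) → the complex ion is 1−.
Ligand charges: 1×NCS = -1; 2×OH = -2; 1×en neutral; 1×H2O neutral; sum -3.
Zn + (-3) = 1− ⇒ Zn is +2.

+2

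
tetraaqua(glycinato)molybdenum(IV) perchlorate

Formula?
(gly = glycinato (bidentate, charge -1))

Ligands: 4 aqua (H2O, neutral), 1 glycinato (gly, -1). Ligand charge sum = -1.
With Mo in oxidation state +4, the complex ion is [Mo...]^3+.
Charge balance with perchlorate (-1) requires 1 complex ion per 3 perchlorate.

[Mo(gly)(H2O)4](ClO4)3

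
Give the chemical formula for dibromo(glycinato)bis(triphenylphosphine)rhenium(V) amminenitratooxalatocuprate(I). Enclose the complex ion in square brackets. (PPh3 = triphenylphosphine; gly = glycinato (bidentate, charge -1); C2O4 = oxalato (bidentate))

Cation [Re…]: ligand charges -3, Re(V) ⇒ ion charge 2+.
Anion [Cu…]: ligand charges -3, Cu(I) ⇒ ion charge 2−.
One 2+ cation balances one 2− anion.

[ReBr2(gly)(PPh3)2][Cu(C2O4)(NH3)(NO3)]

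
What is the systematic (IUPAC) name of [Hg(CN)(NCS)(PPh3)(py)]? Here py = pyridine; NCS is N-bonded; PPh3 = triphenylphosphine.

cyanoisothiocyanato(pyridine)(triphenylphosphine)mercury(II)

There is no counter-ion, so the complex is neutral overall.
Ligand charges: 1×pyridine (neutral), 1×cyano (-1 each), 1×isothiocyanato (-1 each), 1×triphenylphosphine (neutral); total -2. So Hg + (-2) = 0, giving Hg = +2.
Ligands are named alphabetically: cyano before isothiocyanato before pyridine before triphenylphosphine.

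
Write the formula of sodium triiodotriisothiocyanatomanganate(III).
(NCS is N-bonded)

Ligands: 3 isothiocyanato (NCS, -1), 3 iodo (I, -1). Ligand charge sum = -6.
Charge balance with sodium (+1) requires 1 complex ion per 3 sodium.

Na3[MnI3(NCS)3]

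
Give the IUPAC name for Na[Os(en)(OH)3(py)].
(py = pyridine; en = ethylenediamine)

The 1 sodium counter-ion carries a total charge of +1, so each complex ion is 1−.
Ligand charges: 1×pyridine (neutral), 1×ethylenediamine (neutral), 3×hydroxo (-1 each); total -3. So Os + (-3) = 1−, giving Os = +2.
Ligands are named alphabetically: ethylenediamine before hydroxo before pyridine.
The complex ion is anionic, so osmium takes the -ate form osmate(II).

sodium (ethylenediamine)trihydroxo(pyridine)osmate(II)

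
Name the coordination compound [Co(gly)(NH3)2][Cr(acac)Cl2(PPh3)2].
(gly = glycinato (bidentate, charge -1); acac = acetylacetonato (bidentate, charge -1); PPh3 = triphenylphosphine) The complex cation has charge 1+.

diammine(glycinato)cobalt(II) (acetylacetonato)dichlorobis(triphenylphosphine)chromate(II)

Both ions are complex: the cation is named first with the plain metal name, the anion second with the -ate form; each ion's ligands are alphabetised independently.
The complex cation is given as 1+; its ligand charges sum to -1, so Co = +2.
A 1:1 salt means the anion carries the equal and opposite charge, 1−.
Anion: ligand charges sum to -3; for the ion to be 1−, Cr = +2.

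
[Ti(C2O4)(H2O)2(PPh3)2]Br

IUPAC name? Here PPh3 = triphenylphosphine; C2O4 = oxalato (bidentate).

diaquaoxalatobis(triphenylphosphine)titanium(III) bromide

The 1 bromide counter-ion carries a total charge of -1, so each complex ion is 1+.
Ligand charges: 2×triphenylphosphine (neutral), 2×aqua (neutral), 1×oxalato (-2 each); total -2. So Ti + (-2) = 1+, giving Ti = +3.
Ligands are named alphabetically: aqua before oxalato before triphenylphosphine.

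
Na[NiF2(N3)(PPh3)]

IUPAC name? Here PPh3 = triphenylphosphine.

The 1 sodium counter-ion carries a total charge of +1, so each complex ion is 1−.
Ligand charges: 1×triphenylphosphine (neutral), 2×fluoro (-1 each), 1×azido (-1 each); total -3. So Ni + (-3) = 1−, giving Ni = +2.
The complex ion is anionic, so nickel takes the -ate form nickelate(II).

sodium azidodifluoro(triphenylphosphine)nickelate(II)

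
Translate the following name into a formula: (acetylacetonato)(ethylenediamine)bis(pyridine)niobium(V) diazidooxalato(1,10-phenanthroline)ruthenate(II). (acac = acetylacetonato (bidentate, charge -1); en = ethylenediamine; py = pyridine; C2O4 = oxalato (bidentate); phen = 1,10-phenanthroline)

[Nb(acac)(en)(py)2][Ru(C2O4)(N3)2(phen)]2

Cation [Nb…]: ligand charges -1, Nb(V) ⇒ ion charge 4+.
Anion [Ru…]: ligand charges -4, Ru(II) ⇒ ion charge 2−.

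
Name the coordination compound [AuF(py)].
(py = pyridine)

There is no counter-ion, so the complex is neutral overall.
Ligand charges: 1×fluoro (-1 each), 1×pyridine (neutral); total -1. So Au + (-1) = 0, giving Au = +1.
Ligands are named alphabetically: fluoro before pyridine.

fluoro(pyridine)gold(I)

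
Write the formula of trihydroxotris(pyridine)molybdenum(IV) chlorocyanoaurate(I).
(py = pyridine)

Cation [Mo…]: ligand charges -3, Mo(IV) ⇒ ion charge 1+.
Anion [Au…]: ligand charges -2, Au(I) ⇒ ion charge 1−.
One 1+ cation balances one 1− anion.

[Mo(OH)3(py)3][AuCl(CN)]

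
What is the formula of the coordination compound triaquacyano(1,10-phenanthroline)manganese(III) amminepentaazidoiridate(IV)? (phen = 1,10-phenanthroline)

[Mn(CN)(H2O)3(phen)][Ir(N3)5(NH3)]2

Cation [Mn…]: ligand charges -1, Mn(III) ⇒ ion charge 2+.
Anion [Ir…]: ligand charges -5, Ir(IV) ⇒ ion charge 1−.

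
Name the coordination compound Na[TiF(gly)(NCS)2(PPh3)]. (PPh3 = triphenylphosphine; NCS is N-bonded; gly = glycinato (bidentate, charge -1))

The 1 sodium counter-ion carries a total charge of +1, so each complex ion is 1−.
Ligand charges: 1×triphenylphosphine (neutral), 1×fluoro (-1 each), 2×isothiocyanato (-1 each), 1×glycinato (-1 each); total -4. So Ti + (-4) = 1−, giving Ti = +3.
Ligands are named alphabetically: fluoro before glycinato before isothiocyanato before triphenylphosphine.
The complex ion is anionic, so titanium takes the -ate form titanate(III).

sodium fluoro(glycinato)diisothiocyanato(triphenylphosphine)titanate(III)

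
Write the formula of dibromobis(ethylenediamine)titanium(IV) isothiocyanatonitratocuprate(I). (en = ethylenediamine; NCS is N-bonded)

Cation [Ti…]: ligand charges -2, Ti(IV) ⇒ ion charge 2+.
Anion [Cu…]: ligand charges -2, Cu(I) ⇒ ion charge 1−.
One 2+ cation requires 2 of the 1− anion.

[TiBr2(en)2][Cu(NCS)(NO3)]2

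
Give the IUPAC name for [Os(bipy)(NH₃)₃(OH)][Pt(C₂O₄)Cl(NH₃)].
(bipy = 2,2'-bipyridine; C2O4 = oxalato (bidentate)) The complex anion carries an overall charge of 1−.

The complex anion is given as 1−; its ligand charges sum to -3, so Pt = +2.
A 1:1 salt means the cation carries the equal and opposite charge, 1+.
Cation: ligand charges sum to -1; for the ion to be 1+, Os = +2.

triammine(2,2'-bipyridine)hydroxoosmium(II) amminechlorooxalatoplatinate(II)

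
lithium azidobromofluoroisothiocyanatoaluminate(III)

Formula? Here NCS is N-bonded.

Li[AlBrF(N3)(NCS)]

Ligands: 1 fluoro (F, -1), 1 bromo (Br, -1), 1 isothiocyanato (NCS, -1), 1 azido (N3, -1). Ligand charge sum = -4.
With Al in oxidation state +3, the complex ion is [Al...]^1−.
Charge balance with lithium (+1) requires 1 complex ion per 1 lithium.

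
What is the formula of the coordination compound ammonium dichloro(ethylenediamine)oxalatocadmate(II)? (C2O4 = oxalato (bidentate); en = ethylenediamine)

(NH4)2[Cd(C2O4)Cl2(en)]

Ligands: 2 chloro (Cl, -1), 1 oxalato (C2O4, -2), 1 ethylenediamine (en, neutral). Ligand charge sum = -4.
With Cd in oxidation state +2, the complex ion is [Cd...]^2−.
Charge balance with ammonium (+1) requires 1 complex ion per 2 ammonium.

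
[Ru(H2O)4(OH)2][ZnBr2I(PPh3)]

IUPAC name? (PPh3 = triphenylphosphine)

Both ions are complex: the cation is named first with the plain metal name, the anion second with the -ate form; each ion's ligands are alphabetised independently.
Zinc is always +2 in its complexes; the anion's ligand charges sum to -3, so the complex anion is 1−.
A 1:1 salt means the cation carries the equal and opposite charge, 1+.
Cation: ligand charges sum to -2; for the ion to be 1+, Ru = +3.

tetraaquadihydroxoruthenium(III) dibromoiodo(triphenylphosphine)zincate(II)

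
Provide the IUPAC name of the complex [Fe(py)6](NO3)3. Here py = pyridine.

hexakis(pyridine)iron(III) nitrate

The 3 nitrate counter-ions carry a total charge of -3, so each complex ion is 3+.
Ligand charges: 6×pyridine (neutral); total 0. So Fe + (0) = 3+, giving Fe = +3.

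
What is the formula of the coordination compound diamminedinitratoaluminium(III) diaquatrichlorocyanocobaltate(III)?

Cation [Al…]: ligand charges -2, Al(III) ⇒ ion charge 1+.
Anion [Co…]: ligand charges -4, Co(III) ⇒ ion charge 1−.
One 1+ cation balances one 1− anion.

[Al(NH3)2(NO3)2][CoCl3(CN)(H2O)2]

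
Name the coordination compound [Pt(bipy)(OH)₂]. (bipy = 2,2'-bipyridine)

There is no counter-ion, so the complex is neutral overall.
Ligand charges: 1×2,2'-bipyridine (neutral), 2×hydroxo (-1 each); total -2. So Pt + (-2) = 0, giving Pt = +2.
Ligands are named alphabetically: bipyridine before hydroxo.

(2,2'-bipyridine)dihydroxoplatinum(II)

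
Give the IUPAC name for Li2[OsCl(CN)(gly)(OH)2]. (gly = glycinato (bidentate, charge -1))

lithium chlorocyano(glycinato)dihydroxoosmate(III)

The 2 lithium counter-ions carry a total charge of +2, so each complex ion is 2−.
Ligand charges: 1×glycinato (-1 each), 1×cyano (-1 each), 2×hydroxo (-1 each), 1×chloro (-1 each); total -5. So Os + (-5) = 2−, giving Os = +3.
Ligands are named alphabetically: chloro before cyano before glycinato before hydroxo.
The complex ion is anionic, so osmium takes the -ate form osmate(III).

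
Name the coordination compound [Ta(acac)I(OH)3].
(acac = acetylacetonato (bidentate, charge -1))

(acetylacetonato)trihydroxoiodotantalum(V)

There is no counter-ion, so the complex is neutral overall.
Ligand charges: 1×iodo (-1 each), 1×acetylacetonato (-1 each), 3×hydroxo (-1 each); total -5. So Ta + (-5) = 0, giving Ta = +5.
Ligands are named alphabetically: acetylacetonato before hydroxo before iodo.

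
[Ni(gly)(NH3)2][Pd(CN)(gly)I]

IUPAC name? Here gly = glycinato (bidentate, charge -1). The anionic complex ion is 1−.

Both ions are complex: the cation is named first with the plain metal name, the anion second with the -ate form; each ion's ligands are alphabetised independently.
The complex anion is given as 1−; its ligand charges sum to -3, so Pd = +2.
A 1:1 salt means the cation carries the equal and opposite charge, 1+.
Cation: ligand charges sum to -1; for the ion to be 1+, Ni = +2.

diammine(glycinato)nickel(II) cyano(glycinato)iodopalladate(II)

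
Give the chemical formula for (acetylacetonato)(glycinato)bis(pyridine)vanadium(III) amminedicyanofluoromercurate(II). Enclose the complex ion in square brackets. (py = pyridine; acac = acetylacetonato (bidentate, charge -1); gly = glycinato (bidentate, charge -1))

[V(acac)(gly)(py)2][Hg(CN)2F(NH3)]

Cation [V…]: ligand charges -2, V(III) ⇒ ion charge 1+.
Anion [Hg…]: ligand charges -3, Hg(II) ⇒ ion charge 1−.
One 1+ cation balances one 1− anion.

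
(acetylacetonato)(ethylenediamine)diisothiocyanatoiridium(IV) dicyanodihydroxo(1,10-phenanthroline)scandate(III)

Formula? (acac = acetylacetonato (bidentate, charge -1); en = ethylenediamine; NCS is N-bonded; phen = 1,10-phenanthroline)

Cation [Ir…]: ligand charges -3, Ir(IV) ⇒ ion charge 1+.
Anion [Sc…]: ligand charges -4, Sc(III) ⇒ ion charge 1−.
One 1+ cation balances one 1− anion.

[Ir(acac)(en)(NCS)2][Sc(CN)2(OH)2(phen)]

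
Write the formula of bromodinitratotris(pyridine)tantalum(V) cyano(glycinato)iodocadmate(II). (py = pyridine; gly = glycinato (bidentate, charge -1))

Cation [Ta…]: ligand charges -3, Ta(V) ⇒ ion charge 2+.
Anion [Cd…]: ligand charges -3, Cd(II) ⇒ ion charge 1−.

[TaBr(NO3)2(py)3][Cd(CN)(gly)I]2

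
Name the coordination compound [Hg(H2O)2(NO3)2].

diaquadinitratomercury(II)

There is no counter-ion, so the complex is neutral overall.
Ligand charges: 2×aqua (neutral), 2×nitrato (-1 each); total -2. So Hg + (-2) = 0, giving Hg = +2.
Ligands are named alphabetically: aqua before nitrato.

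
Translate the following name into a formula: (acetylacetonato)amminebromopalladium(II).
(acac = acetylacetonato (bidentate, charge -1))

[Pd(acac)Br(NH3)]

Ligands: 1 bromo (Br, -1), 1 acetylacetonato (acac, -1), 1 ammine (NH3, neutral). Ligand charge sum = -2.
With Pd in oxidation state +2, the complex ion is [Pd...].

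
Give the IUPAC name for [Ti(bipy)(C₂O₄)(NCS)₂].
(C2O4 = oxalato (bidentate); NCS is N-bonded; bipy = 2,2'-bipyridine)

There is no counter-ion, so the complex is neutral overall.
Ligand charges: 1×oxalato (-2 each), 2×isothiocyanato (-1 each), 1×2,2'-bipyridine (neutral); total -4. So Ti + (-4) = 0, giving Ti = +4.
Ligands are named alphabetically: bipyridine before isothiocyanato before oxalato.

(2,2'-bipyridine)diisothiocyanatooxalatotitanium(IV)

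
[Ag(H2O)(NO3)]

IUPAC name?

aquanitratosilver(I)

There is no counter-ion, so the complex is neutral overall.
Ligand charges: 1×nitrato (-1 each), 1×aqua (neutral); total -1. So Ag + (-1) = 0, giving Ag = +1.
Ligands are named alphabetically: aqua before nitrato.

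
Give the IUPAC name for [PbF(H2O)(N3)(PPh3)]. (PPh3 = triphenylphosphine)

aquaazidofluoro(triphenylphosphine)lead(II)

There is no counter-ion, so the complex is neutral overall.
Ligand charges: 1×azido (-1 each), 1×fluoro (-1 each), 1×triphenylphosphine (neutral), 1×aqua (neutral); total -2. So Pb + (-2) = 0, giving Pb = +2.
Ligands are named alphabetically: aqua before azido before fluoro before triphenylphosphine.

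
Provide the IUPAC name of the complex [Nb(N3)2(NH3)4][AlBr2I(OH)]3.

tetraamminediazidoniobium(V) dibromohydroxoiodoaluminate(III)

Both ions are complex: the cation is named first with the plain metal name, the anion second with the -ate form; each ion's ligands are alphabetised independently.
Aluminium is always +3 in its complexes; the anion's ligand charges sum to -4, so the complex anion is 1−.
With 3 anions per cation, the cation must be 3×1 = 3+.
Cation: ligand charges sum to -2; for the ion to be 3+, Nb = +5.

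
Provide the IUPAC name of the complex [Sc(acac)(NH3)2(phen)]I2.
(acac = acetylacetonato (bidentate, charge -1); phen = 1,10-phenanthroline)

(acetylacetonato)diammine(1,10-phenanthroline)scandium(III) iodide

The 2 iodide counter-ions carry a total charge of -2, so each complex ion is 2+.
Ligand charges: 2×ammine (neutral), 1×acetylacetonato (-1 each), 1×1,10-phenanthroline (neutral); total -1. So Sc + (-1) = 2+, giving Sc = +3.
Ligands are named alphabetically: acetylacetonato before ammine before phenanthroline.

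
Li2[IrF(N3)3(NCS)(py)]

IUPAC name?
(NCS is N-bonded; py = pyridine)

lithium triazidofluoroisothiocyanato(pyridine)iridate(III)

The 2 lithium counter-ions carry a total charge of +2, so each complex ion is 2−.
Ligand charges: 1×isothiocyanato (-1 each), 1×pyridine (neutral), 3×azido (-1 each), 1×fluoro (-1 each); total -5. So Ir + (-5) = 2−, giving Ir = +3.
Ligands are named alphabetically: azido before fluoro before isothiocyanato before pyridine.
The complex ion is anionic, so iridium takes the -ate form iridate(III).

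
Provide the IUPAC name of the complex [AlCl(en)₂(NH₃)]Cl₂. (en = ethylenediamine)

The 2 chloride counter-ions carry a total charge of -2, so each complex ion is 2+.
Ligand charges: 1×ammine (neutral), 1×chloro (-1 each), 2×ethylenediamine (neutral); total -1. So Al + (-1) = 2+, giving Al = +3.
Ligands are named alphabetically: ammine before chloro before ethylenediamine.

amminechlorobis(ethylenediamine)aluminium(III) chloride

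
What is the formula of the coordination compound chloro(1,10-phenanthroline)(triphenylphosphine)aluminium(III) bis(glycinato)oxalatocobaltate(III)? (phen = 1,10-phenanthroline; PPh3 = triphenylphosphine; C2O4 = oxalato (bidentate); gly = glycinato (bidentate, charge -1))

Cation [Al…]: ligand charges -1, Al(III) ⇒ ion charge 2+.
Anion [Co…]: ligand charges -4, Co(III) ⇒ ion charge 1−.

[AlCl(phen)(PPh3)][Co(C2O4)(gly)2]2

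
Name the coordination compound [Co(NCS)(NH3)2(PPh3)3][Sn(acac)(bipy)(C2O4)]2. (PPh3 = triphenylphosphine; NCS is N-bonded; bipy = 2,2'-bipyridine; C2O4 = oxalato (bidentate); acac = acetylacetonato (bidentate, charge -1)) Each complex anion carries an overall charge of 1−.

The complex anion is given as 1−; its ligand charges sum to -3, so Sn = +2.
With 2 anions per cation, the cation must be 2×1 = 2+.
Cation: ligand charges sum to -1; for the ion to be 2+, Co = +3.

diammineisothiocyanatotris(triphenylphosphine)cobalt(III) (acetylacetonato)(2,2'-bipyridine)oxalatostannate(II)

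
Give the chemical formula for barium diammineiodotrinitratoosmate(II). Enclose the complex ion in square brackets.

Ba[OsI(NH3)2(NO3)3]

Ligands: 3 nitrato (NO3, -1), 1 iodo (I, -1), 2 ammine (NH3, neutral). Ligand charge sum = -4.
Charge balance with barium (+2) requires 1 complex ion per 1 barium.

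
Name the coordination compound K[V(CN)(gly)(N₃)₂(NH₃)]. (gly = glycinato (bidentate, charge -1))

The 1 potassium counter-ion carries a total charge of +1, so each complex ion is 1−.
Ligand charges: 1×glycinato (-1 each), 1×ammine (neutral), 2×azido (-1 each), 1×cyano (-1 each); total -4. So V + (-4) = 1−, giving V = +3.
Ligands are named alphabetically: ammine before azido before cyano before glycinato.
The complex ion is anionic, so vanadium takes the -ate form vanadate(III).

potassium amminediazidocyano(glycinato)vanadate(III)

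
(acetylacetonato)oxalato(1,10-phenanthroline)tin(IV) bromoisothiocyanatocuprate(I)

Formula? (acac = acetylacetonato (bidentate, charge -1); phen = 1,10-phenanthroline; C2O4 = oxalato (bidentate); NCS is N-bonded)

[Sn(acac)(C2O4)(phen)][CuBr(NCS)]

Cation [Sn…]: ligand charges -3, Sn(IV) ⇒ ion charge 1+.
Anion [Cu…]: ligand charges -2, Cu(I) ⇒ ion charge 1−.
One 1+ cation balances one 1− anion.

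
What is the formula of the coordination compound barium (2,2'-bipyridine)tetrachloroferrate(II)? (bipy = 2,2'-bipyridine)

Ba[Fe(bipy)Cl4]

Ligands: 4 chloro (Cl, -1), 1 2,2'-bipyridine (bipy, neutral). Ligand charge sum = -4.
With Fe in oxidation state +2, the complex ion is [Fe...]^2−.
Charge balance with barium (+2) requires 1 complex ion per 1 barium.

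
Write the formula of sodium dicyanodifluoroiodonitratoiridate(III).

Na3[Ir(CN)2F2I(NO3)]

Ligands: 2 fluoro (F, -1), 1 nitrato (NO3, -1), 1 iodo (I, -1), 2 cyano (CN, -1). Ligand charge sum = -6.
Charge balance with sodium (+1) requires 1 complex ion per 3 sodium.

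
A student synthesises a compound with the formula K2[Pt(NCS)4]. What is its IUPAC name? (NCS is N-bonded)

The 2 potassium counter-ions carry a total charge of +2, so each complex ion is 2−.
Ligand charges: 4×isothiocyanato (-1 each); total -4. So Pt + (-4) = 2−, giving Pt = +2.
The complex ion is anionic, so platinum takes the -ate form platinate(II).

potassium tetraisothiocyanatoplatinate(II)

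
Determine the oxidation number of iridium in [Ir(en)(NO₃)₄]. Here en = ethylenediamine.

No counter-ion: the bracketed complex is neutral.
Ligand charges: 4×NO3 = -4; 1×en neutral; sum -4.
Ir + (-4) = 0 ⇒ Ir is +4.

+4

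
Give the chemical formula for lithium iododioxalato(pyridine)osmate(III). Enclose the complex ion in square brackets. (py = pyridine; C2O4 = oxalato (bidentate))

Li2[Os(C2O4)2I(py)]

Ligands: 1 iodo (I, -1), 1 pyridine (py, neutral), 2 oxalato (C2O4, -2). Ligand charge sum = -5.
With Os in oxidation state +3, the complex ion is [Os...]^2−.
Charge balance with lithium (+1) requires 1 complex ion per 2 lithium.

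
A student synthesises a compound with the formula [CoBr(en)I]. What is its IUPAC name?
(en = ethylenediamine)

bromo(ethylenediamine)iodocobalt(II)

There is no counter-ion, so the complex is neutral overall.
Ligand charges: 1×ethylenediamine (neutral), 1×bromo (-1 each), 1×iodo (-1 each); total -2. So Co + (-2) = 0, giving Co = +2.
Ligands are named alphabetically: bromo before ethylenediamine before iodo.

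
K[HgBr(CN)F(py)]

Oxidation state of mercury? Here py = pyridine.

1 potassium outside the brackets (+1 each) → the complex ion is 1−.
Ligand charges: 1×Br = -1; 1×CN = -1; 1×F = -1; 1×py neutral; sum -3.
Hg + (-3) = 1− ⇒ Hg is +2.

+2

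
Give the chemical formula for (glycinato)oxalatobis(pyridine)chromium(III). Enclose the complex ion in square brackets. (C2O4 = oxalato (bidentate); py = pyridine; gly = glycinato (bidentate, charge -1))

Ligands: 1 oxalato (C2O4, -2), 2 pyridine (py, neutral), 1 glycinato (gly, -1). Ligand charge sum = -3.
With Cr in oxidation state +3, the complex ion is [Cr...].

[Cr(C2O4)(gly)(py)2]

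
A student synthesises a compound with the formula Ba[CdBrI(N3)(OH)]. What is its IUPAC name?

The 1 barium counter-ion carries a total charge of +2, so each complex ion is 2−.
Ligand charges: 1×iodo (-1 each), 1×azido (-1 each), 1×bromo (-1 each), 1×hydroxo (-1 each); total -4. So Cd + (-4) = 2−, giving Cd = +2.
Ligands are named alphabetically: azido before bromo before hydroxo before iodo.
The complex ion is anionic, so cadmium takes the -ate form cadmate(II).

barium azidobromohydroxoiodocadmate(II)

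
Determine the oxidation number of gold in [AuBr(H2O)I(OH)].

+3

No counter-ion: the bracketed complex is neutral.
Ligand charges: 1×Br = -1; 1×OH = -1; 1×H2O neutral; 1×I = -1; sum -3.
Au + (-3) = 0 ⇒ Au is +3.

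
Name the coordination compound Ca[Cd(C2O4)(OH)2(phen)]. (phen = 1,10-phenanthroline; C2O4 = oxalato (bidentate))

calcium dihydroxooxalato(1,10-phenanthroline)cadmate(II)

The 1 calcium counter-ion carries a total charge of +2, so each complex ion is 2−.
Ligand charges: 1×1,10-phenanthroline (neutral), 1×oxalato (-2 each), 2×hydroxo (-1 each); total -4. So Cd + (-4) = 2−, giving Cd = +2.
Ligands are named alphabetically: hydroxo before oxalato before phenanthroline.
The complex ion is anionic, so cadmium takes the -ate form cadmate(II).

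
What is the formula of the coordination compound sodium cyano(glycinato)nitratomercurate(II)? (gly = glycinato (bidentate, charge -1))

Na[Hg(CN)(gly)(NO3)]

Ligands: 1 glycinato (gly, -1), 1 cyano (CN, -1), 1 nitrato (NO3, -1). Ligand charge sum = -3.
With Hg in oxidation state +2, the complex ion is [Hg...]^1−.
Charge balance with sodium (+1) requires 1 complex ion per 1 sodium.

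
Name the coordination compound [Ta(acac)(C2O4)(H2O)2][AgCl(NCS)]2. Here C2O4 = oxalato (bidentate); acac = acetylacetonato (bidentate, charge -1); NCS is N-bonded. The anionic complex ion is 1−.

The complex anion is given as 1−; its ligand charges sum to -2, so Ag = +1.
With 2 anions per cation, the cation must be 2×1 = 2+.
Cation: ligand charges sum to -3; for the ion to be 2+, Ta = +5.

(acetylacetonato)diaquaoxalatotantalum(V) chloroisothiocyanatoargentate(I)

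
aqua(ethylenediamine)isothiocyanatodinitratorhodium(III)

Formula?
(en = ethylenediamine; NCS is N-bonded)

Ligands: 2 nitrato (NO3, -1), 1 ethylenediamine (en, neutral), 1 aqua (H2O, neutral), 1 isothiocyanato (NCS, -1). Ligand charge sum = -3.
With Rh in oxidation state +3, the complex ion is [Rh...].

[Rh(en)(H2O)(NCS)(NO3)2]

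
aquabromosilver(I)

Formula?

[AgBr(H2O)]

Ligands: 1 bromo (Br, -1), 1 aqua (H2O, neutral). Ligand charge sum = -1.
With Ag in oxidation state +1, the complex ion is [Ag...].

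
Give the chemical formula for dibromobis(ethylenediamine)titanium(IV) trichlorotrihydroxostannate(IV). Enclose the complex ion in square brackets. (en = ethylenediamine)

Cation [Ti…]: ligand charges -2, Ti(IV) ⇒ ion charge 2+.
Anion [Sn…]: ligand charges -6, Sn(IV) ⇒ ion charge 2−.

[TiBr2(en)2][SnCl3(OH)3]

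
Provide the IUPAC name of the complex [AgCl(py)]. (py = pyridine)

chloro(pyridine)silver(I)

There is no counter-ion, so the complex is neutral overall.
Ligand charges: 1×pyridine (neutral), 1×chloro (-1 each); total -1. So Ag + (-1) = 0, giving Ag = +1.
Ligands are named alphabetically: chloro before pyridine.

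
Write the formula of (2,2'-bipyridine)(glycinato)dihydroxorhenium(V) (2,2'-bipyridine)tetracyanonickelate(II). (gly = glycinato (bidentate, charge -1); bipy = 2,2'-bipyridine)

[Re(bipy)(gly)(OH)2][Ni(bipy)(CN)4]

Cation [Re…]: ligand charges -3, Re(V) ⇒ ion charge 2+.
Anion [Ni…]: ligand charges -4, Ni(II) ⇒ ion charge 2−.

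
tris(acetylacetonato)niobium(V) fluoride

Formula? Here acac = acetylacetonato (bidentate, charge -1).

Ligands: 3 acetylacetonato (acac, -1). Ligand charge sum = -3.
With Nb in oxidation state +5, the complex ion is [Nb...]^2+.
Charge balance with fluoride (-1) requires 1 complex ion per 2 fluoride.

[Nb(acac)3]F2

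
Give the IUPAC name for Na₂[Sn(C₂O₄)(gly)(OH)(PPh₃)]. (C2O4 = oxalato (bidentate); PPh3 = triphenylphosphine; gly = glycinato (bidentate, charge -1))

sodium (glycinato)hydroxooxalato(triphenylphosphine)stannate(II)

The 2 sodium counter-ions carry a total charge of +2, so each complex ion is 2−.
Ligand charges: 1×oxalato (-2 each), 1×triphenylphosphine (neutral), 1×glycinato (-1 each), 1×hydroxo (-1 each); total -4. So Sn + (-4) = 2−, giving Sn = +2.
Ligands are named alphabetically: glycinato before hydroxo before oxalato before triphenylphosphine.
The complex ion is anionic, so tin takes the -ate form stannate(II).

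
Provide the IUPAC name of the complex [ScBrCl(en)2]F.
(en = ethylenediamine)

bromochlorobis(ethylenediamine)scandium(III) fluoride

The 1 fluoride counter-ion carries a total charge of -1, so each complex ion is 1+.
Ligand charges: 2×ethylenediamine (neutral), 1×bromo (-1 each), 1×chloro (-1 each); total -2. So Sc + (-2) = 1+, giving Sc = +3.
Ligands are named alphabetically: bromo before chloro before ethylenediamine.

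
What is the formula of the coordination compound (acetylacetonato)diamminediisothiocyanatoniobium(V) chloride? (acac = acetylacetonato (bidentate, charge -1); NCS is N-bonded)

[Nb(acac)(NCS)2(NH3)2]Cl2

Ligands: 1 acetylacetonato (acac, -1), 2 isothiocyanato (NCS, -1), 2 ammine (NH3, neutral). Ligand charge sum = -3.
With Nb in oxidation state +5, the complex ion is [Nb...]^2+.
Charge balance with chloride (-1) requires 1 complex ion per 2 chloride.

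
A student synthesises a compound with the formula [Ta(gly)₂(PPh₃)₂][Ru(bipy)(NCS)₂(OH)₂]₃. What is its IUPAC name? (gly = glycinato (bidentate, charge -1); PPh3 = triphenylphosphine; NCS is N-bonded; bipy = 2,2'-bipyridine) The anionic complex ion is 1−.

The complex anion is given as 1−; its ligand charges sum to -4, so Ru = +3.
With 3 anions per cation, the cation must be 3×1 = 3+.
Cation: ligand charges sum to -2; for the ion to be 3+, Ta = +5.

bis(glycinato)bis(triphenylphosphine)tantalum(V) (2,2'-bipyridine)dihydroxodiisothiocyanatoruthenate(III)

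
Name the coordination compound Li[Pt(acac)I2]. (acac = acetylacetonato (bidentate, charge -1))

The 1 lithium counter-ion carries a total charge of +1, so each complex ion is 1−.
Ligand charges: 2×iodo (-1 each), 1×acetylacetonato (-1 each); total -3. So Pt + (-3) = 1−, giving Pt = +2.
Ligands are named alphabetically: acetylacetonato before iodo.
The complex ion is anionic, so platinum takes the -ate form platinate(II).

lithium (acetylacetonato)diiodoplatinate(II)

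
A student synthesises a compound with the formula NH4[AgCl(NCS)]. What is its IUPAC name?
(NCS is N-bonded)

ammonium chloroisothiocyanatoargentate(I)

The 1 ammonium counter-ion carries a total charge of +1, so each complex ion is 1−.
Ligand charges: 1×chloro (-1 each), 1×isothiocyanato (-1 each); total -2. So Ag + (-2) = 1−, giving Ag = +1.
The complex ion is anionic, so silver takes the -ate form argentate(I).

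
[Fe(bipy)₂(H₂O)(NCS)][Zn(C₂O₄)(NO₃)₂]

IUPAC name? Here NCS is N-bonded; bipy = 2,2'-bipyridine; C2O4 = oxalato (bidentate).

Zinc is always +2 in its complexes; the anion's ligand charges sum to -4, so the complex anion is 2−.
A 1:1 salt means the cation carries the equal and opposite charge, 2+.
Cation: ligand charges sum to -1; for the ion to be 2+, Fe = +3.

aquabis(2,2'-bipyridine)isothiocyanatoiron(III) dinitratooxalatozincate(II)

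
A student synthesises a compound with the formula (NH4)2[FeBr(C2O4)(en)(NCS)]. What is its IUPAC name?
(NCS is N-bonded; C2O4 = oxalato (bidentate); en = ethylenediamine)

The 2 ammonium counter-ions carry a total charge of +2, so each complex ion is 2−.
Ligand charges: 1×isothiocyanato (-1 each), 1×oxalato (-2 each), 1×ethylenediamine (neutral), 1×bromo (-1 each); total -4. So Fe + (-4) = 2−, giving Fe = +2.
Ligands are named alphabetically: bromo before ethylenediamine before isothiocyanato before oxalato.
The complex ion is anionic, so iron takes the -ate form ferrate(II).

ammonium bromo(ethylenediamine)isothiocyanatooxalatoferrate(II)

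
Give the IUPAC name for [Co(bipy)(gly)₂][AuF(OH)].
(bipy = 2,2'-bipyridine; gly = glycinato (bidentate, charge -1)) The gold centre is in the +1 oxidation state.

(2,2'-bipyridine)bis(glycinato)cobalt(III) fluorohydroxoaurate(I)

Both ions are complex: the cation is named first with the plain metal name, the anion second with the -ate form; each ion's ligands are alphabetised independently.
Au is given as +1; the anion's ligand charges sum to -2, so the complex anion is 1−.
A 1:1 salt means the cation carries the equal and opposite charge, 1+.
Cation: ligand charges sum to -2; for the ion to be 1+, Co = +3.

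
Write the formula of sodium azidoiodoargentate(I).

Ligands: 1 azido (N3, -1), 1 iodo (I, -1). Ligand charge sum = -2.
Charge balance with sodium (+1) requires 1 complex ion per 1 sodium.

Na[AgI(N3)]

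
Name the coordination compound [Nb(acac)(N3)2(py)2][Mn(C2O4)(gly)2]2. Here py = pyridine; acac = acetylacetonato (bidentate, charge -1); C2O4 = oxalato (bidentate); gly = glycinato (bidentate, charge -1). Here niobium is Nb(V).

(acetylacetonato)diazidobis(pyridine)niobium(V) bis(glycinato)oxalatomanganate(III)

Nb is given as +5; the cation's ligand charges sum to -3, so the complex cation is 2+.
With 2 anions per cation, each anion must be 2/2 = 1−.
Anion: ligand charges sum to -4; for the ion to be 1−, Mn = +3.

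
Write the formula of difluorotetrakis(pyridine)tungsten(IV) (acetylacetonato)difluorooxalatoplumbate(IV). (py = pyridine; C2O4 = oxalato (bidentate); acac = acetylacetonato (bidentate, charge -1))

[WF2(py)4][Pb(acac)(C2O4)F2]2

Cation [W…]: ligand charges -2, W(IV) ⇒ ion charge 2+.
Anion [Pb…]: ligand charges -5, Pb(IV) ⇒ ion charge 1−.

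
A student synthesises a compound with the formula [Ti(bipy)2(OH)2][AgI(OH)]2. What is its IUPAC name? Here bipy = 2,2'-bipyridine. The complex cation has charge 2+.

The complex cation is given as 2+; its ligand charges sum to -2, so Ti = +4.
With 2 anions per cation, each anion must be 2/2 = 1−.
Anion: ligand charges sum to -2; for the ion to be 1−, Ag = +1.

bis(2,2'-bipyridine)dihydroxotitanium(IV) hydroxoiodoargentate(I)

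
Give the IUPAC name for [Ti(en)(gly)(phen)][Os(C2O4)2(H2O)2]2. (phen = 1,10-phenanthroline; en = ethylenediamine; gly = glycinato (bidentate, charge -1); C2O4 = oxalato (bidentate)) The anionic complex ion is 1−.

The complex anion is given as 1−; its ligand charges sum to -4, so Os = +3.
With 2 anions per cation, the cation must be 2×1 = 2+.
Cation: ligand charges sum to -1; for the ion to be 2+, Ti = +3.

(ethylenediamine)(glycinato)(1,10-phenanthroline)titanium(III) diaquadioxalatoosmate(III)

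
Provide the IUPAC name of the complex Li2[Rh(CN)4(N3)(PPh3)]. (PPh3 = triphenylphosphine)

lithium azidotetracyano(triphenylphosphine)rhodate(III)

The 2 lithium counter-ions carry a total charge of +2, so each complex ion is 2−.
Ligand charges: 1×triphenylphosphine (neutral), 1×azido (-1 each), 4×cyano (-1 each); total -5. So Rh + (-5) = 2−, giving Rh = +3.
The complex ion is anionic, so rhodium takes the -ate form rhodate(III).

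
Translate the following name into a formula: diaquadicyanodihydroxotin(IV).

[Sn(CN)2(H2O)2(OH)2]

Ligands: 2 cyano (CN, -1), 2 hydroxo (OH, -1), 2 aqua (H2O, neutral). Ligand charge sum = -4.
With Sn in oxidation state +4, the complex ion is [Sn...].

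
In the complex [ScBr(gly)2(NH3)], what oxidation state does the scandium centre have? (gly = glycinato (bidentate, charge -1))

+3

No counter-ion: the bracketed complex is neutral.
Ligand charges: 1×Br = -1; 2×gly = -2; 1×NH3 neutral; sum -3.
Sc + (-3) = 0 ⇒ Sc is +3.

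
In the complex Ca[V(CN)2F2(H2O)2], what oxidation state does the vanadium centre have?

+2

1 calcium outside the brackets (+2 each) → the complex ion is 2−.
Ligand charges: 2×H2O neutral; 2×CN = -2; 2×F = -2; sum -4.
V + (-4) = 2− ⇒ V is +2.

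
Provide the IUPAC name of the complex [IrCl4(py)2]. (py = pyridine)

tetrachlorobis(pyridine)iridium(IV)

There is no counter-ion, so the complex is neutral overall.
Ligand charges: 2×pyridine (neutral), 4×chloro (-1 each); total -4. So Ir + (-4) = 0, giving Ir = +4.
Ligands are named alphabetically: chloro before pyridine.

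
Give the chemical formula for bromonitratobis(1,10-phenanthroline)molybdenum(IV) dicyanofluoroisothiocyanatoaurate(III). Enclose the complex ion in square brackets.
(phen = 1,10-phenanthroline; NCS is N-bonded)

[MoBr(NO3)(phen)2][Au(CN)2F(NCS)]2

Cation [Mo…]: ligand charges -2, Mo(IV) ⇒ ion charge 2+.
Anion [Au…]: ligand charges -4, Au(III) ⇒ ion charge 1−.
One 2+ cation requires 2 of the 1− anion.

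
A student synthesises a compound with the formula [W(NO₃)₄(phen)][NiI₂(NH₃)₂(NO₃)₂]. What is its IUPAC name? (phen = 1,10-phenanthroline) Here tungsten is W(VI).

Both ions are complex: the cation is named first with the plain metal name, the anion second with the -ate form; each ion's ligands are alphabetised independently.
W is given as +6; the cation's ligand charges sum to -4, so the complex cation is 2+.
A 1:1 salt means the anion carries the equal and opposite charge, 2−.
Anion: ligand charges sum to -4; for the ion to be 2−, Ni = +2.

tetranitrato(1,10-phenanthroline)tungsten(VI) diamminediiododinitratonickelate(II)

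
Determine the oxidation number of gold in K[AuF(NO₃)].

+1

1 potassium outside the brackets (+1 each) → the complex ion is 1−.
Ligand charges: 1×NO3 = -1; 1×F = -1; sum -2.
Au + (-2) = 1− ⇒ Au is +1.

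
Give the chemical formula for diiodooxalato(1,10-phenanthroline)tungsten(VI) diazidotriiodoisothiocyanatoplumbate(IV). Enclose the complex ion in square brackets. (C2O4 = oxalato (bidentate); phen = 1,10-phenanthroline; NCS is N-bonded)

Cation [W…]: ligand charges -4, W(VI) ⇒ ion charge 2+.
Anion [Pb…]: ligand charges -6, Pb(IV) ⇒ ion charge 2−.
One 2+ cation balances one 2− anion.

[W(C2O4)I2(phen)][PbI3(N3)2(NCS)]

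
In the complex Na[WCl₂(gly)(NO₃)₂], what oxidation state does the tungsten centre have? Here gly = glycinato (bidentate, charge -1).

1 sodium outside the brackets (+1 each) → the complex ion is 1−.
Ligand charges: 2×NO3 = -2; 2×Cl = -2; 1×gly = -1; sum -5.
W + (-5) = 1− ⇒ W is +4.

+4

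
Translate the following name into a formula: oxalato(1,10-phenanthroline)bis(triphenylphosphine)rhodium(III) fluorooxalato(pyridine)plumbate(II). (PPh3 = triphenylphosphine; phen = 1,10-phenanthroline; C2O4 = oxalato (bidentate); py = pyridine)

[Rh(C2O4)(phen)(PPh3)2][Pb(C2O4)F(py)]

Cation [Rh…]: ligand charges -2, Rh(III) ⇒ ion charge 1+.
Anion [Pb…]: ligand charges -3, Pb(II) ⇒ ion charge 1−.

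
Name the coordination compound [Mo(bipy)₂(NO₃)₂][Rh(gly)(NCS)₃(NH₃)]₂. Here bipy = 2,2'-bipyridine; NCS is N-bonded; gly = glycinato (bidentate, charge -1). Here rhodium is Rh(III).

bis(2,2'-bipyridine)dinitratomolybdenum(IV) ammine(glycinato)triisothiocyanatorhodate(III)

Both ions are complex: the cation is named first with the plain metal name, the anion second with the -ate form; each ion's ligands are alphabetised independently.
Rh is given as +3; the anion's ligand charges sum to -4, so the complex anion is 1−.
With 2 anions per cation, the cation must be 2×1 = 2+.
Cation: ligand charges sum to -2; for the ion to be 2+, Mo = +4.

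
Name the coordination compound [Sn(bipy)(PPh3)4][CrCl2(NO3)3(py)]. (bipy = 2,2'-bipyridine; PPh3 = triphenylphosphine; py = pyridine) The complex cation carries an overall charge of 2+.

(2,2'-bipyridine)tetrakis(triphenylphosphine)tin(II) dichlorotrinitrato(pyridine)chromate(III)

Both ions are complex: the cation is named first with the plain metal name, the anion second with the -ate form; each ion's ligands are alphabetised independently.
The complex cation is given as 2+; its ligand charges sum to 0, so Sn = +2.
A 1:1 salt means the anion carries the equal and opposite charge, 2−.
Anion: ligand charges sum to -5; for the ion to be 2−, Cr = +3.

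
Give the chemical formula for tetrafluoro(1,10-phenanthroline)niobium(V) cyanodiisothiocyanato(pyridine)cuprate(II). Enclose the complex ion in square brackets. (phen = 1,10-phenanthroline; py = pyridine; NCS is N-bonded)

Cation [Nb…]: ligand charges -4, Nb(V) ⇒ ion charge 1+.
Anion [Cu…]: ligand charges -3, Cu(II) ⇒ ion charge 1−.
One 1+ cation balances one 1− anion.

[NbF4(phen)][Cu(CN)(NCS)2(py)]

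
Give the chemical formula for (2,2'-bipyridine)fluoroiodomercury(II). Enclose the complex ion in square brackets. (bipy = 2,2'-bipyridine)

Ligands: 1 iodo (I, -1), 1 fluoro (F, -1), 1 2,2'-bipyridine (bipy, neutral). Ligand charge sum = -2.
With Hg in oxidation state +2, the complex ion is [Hg...].

[Hg(bipy)FI]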